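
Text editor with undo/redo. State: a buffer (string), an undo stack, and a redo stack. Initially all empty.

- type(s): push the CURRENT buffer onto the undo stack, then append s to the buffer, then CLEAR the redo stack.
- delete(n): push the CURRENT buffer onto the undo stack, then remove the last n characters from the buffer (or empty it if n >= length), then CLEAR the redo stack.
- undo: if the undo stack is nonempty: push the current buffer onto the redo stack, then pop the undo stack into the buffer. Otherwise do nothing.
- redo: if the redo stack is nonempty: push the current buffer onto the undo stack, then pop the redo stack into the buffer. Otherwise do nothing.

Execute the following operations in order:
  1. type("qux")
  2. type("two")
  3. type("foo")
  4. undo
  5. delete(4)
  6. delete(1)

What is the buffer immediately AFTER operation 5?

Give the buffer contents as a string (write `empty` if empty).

Answer: qu

Derivation:
After op 1 (type): buf='qux' undo_depth=1 redo_depth=0
After op 2 (type): buf='quxtwo' undo_depth=2 redo_depth=0
After op 3 (type): buf='quxtwofoo' undo_depth=3 redo_depth=0
After op 4 (undo): buf='quxtwo' undo_depth=2 redo_depth=1
After op 5 (delete): buf='qu' undo_depth=3 redo_depth=0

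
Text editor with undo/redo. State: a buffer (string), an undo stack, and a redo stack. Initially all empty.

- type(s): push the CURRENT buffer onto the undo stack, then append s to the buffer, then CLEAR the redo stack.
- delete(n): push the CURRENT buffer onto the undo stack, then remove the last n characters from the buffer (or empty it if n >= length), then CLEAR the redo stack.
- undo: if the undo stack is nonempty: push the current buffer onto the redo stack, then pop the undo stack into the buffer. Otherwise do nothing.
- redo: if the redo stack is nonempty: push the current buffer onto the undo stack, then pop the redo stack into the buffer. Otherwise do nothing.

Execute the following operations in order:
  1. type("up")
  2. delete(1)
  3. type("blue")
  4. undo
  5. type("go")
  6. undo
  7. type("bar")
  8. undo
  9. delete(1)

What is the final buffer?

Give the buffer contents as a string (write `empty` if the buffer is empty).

Answer: empty

Derivation:
After op 1 (type): buf='up' undo_depth=1 redo_depth=0
After op 2 (delete): buf='u' undo_depth=2 redo_depth=0
After op 3 (type): buf='ublue' undo_depth=3 redo_depth=0
After op 4 (undo): buf='u' undo_depth=2 redo_depth=1
After op 5 (type): buf='ugo' undo_depth=3 redo_depth=0
After op 6 (undo): buf='u' undo_depth=2 redo_depth=1
After op 7 (type): buf='ubar' undo_depth=3 redo_depth=0
After op 8 (undo): buf='u' undo_depth=2 redo_depth=1
After op 9 (delete): buf='(empty)' undo_depth=3 redo_depth=0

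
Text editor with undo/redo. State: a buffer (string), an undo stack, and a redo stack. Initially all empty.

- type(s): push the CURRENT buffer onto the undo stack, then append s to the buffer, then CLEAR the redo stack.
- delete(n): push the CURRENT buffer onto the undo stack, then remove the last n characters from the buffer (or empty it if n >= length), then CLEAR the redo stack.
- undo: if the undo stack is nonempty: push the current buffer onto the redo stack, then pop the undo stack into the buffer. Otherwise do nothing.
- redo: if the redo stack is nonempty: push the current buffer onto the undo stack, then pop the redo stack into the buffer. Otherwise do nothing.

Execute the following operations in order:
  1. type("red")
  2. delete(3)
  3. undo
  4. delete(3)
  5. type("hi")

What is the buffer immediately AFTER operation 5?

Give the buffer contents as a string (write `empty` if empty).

After op 1 (type): buf='red' undo_depth=1 redo_depth=0
After op 2 (delete): buf='(empty)' undo_depth=2 redo_depth=0
After op 3 (undo): buf='red' undo_depth=1 redo_depth=1
After op 4 (delete): buf='(empty)' undo_depth=2 redo_depth=0
After op 5 (type): buf='hi' undo_depth=3 redo_depth=0

Answer: hi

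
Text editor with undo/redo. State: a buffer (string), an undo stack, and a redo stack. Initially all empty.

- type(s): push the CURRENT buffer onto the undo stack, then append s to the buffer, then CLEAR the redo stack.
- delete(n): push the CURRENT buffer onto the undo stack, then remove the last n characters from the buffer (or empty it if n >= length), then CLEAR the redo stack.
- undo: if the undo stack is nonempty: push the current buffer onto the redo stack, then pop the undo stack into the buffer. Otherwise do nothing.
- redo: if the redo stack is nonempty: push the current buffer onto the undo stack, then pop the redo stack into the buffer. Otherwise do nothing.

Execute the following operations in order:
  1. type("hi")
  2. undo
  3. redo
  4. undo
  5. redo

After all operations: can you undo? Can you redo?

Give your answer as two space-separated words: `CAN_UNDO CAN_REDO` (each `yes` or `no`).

After op 1 (type): buf='hi' undo_depth=1 redo_depth=0
After op 2 (undo): buf='(empty)' undo_depth=0 redo_depth=1
After op 3 (redo): buf='hi' undo_depth=1 redo_depth=0
After op 4 (undo): buf='(empty)' undo_depth=0 redo_depth=1
After op 5 (redo): buf='hi' undo_depth=1 redo_depth=0

Answer: yes no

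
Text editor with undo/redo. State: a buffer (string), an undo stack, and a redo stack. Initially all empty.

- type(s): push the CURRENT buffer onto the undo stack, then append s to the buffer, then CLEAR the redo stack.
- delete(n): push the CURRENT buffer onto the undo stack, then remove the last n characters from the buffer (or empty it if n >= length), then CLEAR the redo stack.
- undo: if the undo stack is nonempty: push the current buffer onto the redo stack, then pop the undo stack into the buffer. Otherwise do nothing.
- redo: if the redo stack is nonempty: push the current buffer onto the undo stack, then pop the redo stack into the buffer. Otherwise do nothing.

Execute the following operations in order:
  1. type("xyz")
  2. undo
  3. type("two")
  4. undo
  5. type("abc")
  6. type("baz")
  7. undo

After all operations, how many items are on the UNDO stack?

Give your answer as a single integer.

After op 1 (type): buf='xyz' undo_depth=1 redo_depth=0
After op 2 (undo): buf='(empty)' undo_depth=0 redo_depth=1
After op 3 (type): buf='two' undo_depth=1 redo_depth=0
After op 4 (undo): buf='(empty)' undo_depth=0 redo_depth=1
After op 5 (type): buf='abc' undo_depth=1 redo_depth=0
After op 6 (type): buf='abcbaz' undo_depth=2 redo_depth=0
After op 7 (undo): buf='abc' undo_depth=1 redo_depth=1

Answer: 1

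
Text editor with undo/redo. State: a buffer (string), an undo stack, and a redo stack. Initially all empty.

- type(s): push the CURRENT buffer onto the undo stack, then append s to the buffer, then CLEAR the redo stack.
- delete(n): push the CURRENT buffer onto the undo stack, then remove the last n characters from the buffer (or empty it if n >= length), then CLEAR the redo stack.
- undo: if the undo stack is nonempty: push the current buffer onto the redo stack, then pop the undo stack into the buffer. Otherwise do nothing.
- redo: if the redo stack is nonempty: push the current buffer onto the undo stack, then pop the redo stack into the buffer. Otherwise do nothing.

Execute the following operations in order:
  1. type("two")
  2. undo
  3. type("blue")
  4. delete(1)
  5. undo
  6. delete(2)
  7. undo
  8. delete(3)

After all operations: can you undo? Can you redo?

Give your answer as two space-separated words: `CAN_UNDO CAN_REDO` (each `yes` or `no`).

After op 1 (type): buf='two' undo_depth=1 redo_depth=0
After op 2 (undo): buf='(empty)' undo_depth=0 redo_depth=1
After op 3 (type): buf='blue' undo_depth=1 redo_depth=0
After op 4 (delete): buf='blu' undo_depth=2 redo_depth=0
After op 5 (undo): buf='blue' undo_depth=1 redo_depth=1
After op 6 (delete): buf='bl' undo_depth=2 redo_depth=0
After op 7 (undo): buf='blue' undo_depth=1 redo_depth=1
After op 8 (delete): buf='b' undo_depth=2 redo_depth=0

Answer: yes no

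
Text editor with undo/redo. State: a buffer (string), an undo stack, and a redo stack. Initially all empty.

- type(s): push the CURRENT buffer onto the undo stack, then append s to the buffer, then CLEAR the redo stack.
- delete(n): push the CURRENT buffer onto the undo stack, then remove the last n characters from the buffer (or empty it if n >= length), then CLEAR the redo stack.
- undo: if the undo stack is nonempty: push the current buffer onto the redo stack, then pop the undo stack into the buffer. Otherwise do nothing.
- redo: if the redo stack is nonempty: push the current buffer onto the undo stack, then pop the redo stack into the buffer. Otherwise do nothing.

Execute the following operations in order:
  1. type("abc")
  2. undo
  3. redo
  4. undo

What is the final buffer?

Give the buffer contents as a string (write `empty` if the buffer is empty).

Answer: empty

Derivation:
After op 1 (type): buf='abc' undo_depth=1 redo_depth=0
After op 2 (undo): buf='(empty)' undo_depth=0 redo_depth=1
After op 3 (redo): buf='abc' undo_depth=1 redo_depth=0
After op 4 (undo): buf='(empty)' undo_depth=0 redo_depth=1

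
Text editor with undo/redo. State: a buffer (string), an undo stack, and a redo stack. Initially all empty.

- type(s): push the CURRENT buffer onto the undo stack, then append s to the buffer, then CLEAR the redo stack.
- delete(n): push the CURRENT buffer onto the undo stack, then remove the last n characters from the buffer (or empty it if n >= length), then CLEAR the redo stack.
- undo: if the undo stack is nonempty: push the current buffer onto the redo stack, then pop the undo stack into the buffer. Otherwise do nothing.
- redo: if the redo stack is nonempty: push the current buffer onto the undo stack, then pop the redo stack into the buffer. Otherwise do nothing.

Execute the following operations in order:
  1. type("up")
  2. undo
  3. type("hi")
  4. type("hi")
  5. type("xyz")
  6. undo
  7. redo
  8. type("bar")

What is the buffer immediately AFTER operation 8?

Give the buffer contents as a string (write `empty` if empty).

Answer: hihixyzbar

Derivation:
After op 1 (type): buf='up' undo_depth=1 redo_depth=0
After op 2 (undo): buf='(empty)' undo_depth=0 redo_depth=1
After op 3 (type): buf='hi' undo_depth=1 redo_depth=0
After op 4 (type): buf='hihi' undo_depth=2 redo_depth=0
After op 5 (type): buf='hihixyz' undo_depth=3 redo_depth=0
After op 6 (undo): buf='hihi' undo_depth=2 redo_depth=1
After op 7 (redo): buf='hihixyz' undo_depth=3 redo_depth=0
After op 8 (type): buf='hihixyzbar' undo_depth=4 redo_depth=0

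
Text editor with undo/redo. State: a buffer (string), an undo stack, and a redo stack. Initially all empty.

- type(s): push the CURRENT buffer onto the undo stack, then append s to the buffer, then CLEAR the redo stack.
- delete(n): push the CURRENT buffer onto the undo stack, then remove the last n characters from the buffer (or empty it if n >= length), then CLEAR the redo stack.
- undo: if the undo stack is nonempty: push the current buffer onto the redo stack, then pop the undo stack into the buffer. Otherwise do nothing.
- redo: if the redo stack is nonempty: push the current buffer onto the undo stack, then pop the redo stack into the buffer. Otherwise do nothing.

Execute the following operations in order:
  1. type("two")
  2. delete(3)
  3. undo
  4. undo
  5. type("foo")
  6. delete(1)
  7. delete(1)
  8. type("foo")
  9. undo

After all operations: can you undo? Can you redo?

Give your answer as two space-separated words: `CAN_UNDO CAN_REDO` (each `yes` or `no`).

Answer: yes yes

Derivation:
After op 1 (type): buf='two' undo_depth=1 redo_depth=0
After op 2 (delete): buf='(empty)' undo_depth=2 redo_depth=0
After op 3 (undo): buf='two' undo_depth=1 redo_depth=1
After op 4 (undo): buf='(empty)' undo_depth=0 redo_depth=2
After op 5 (type): buf='foo' undo_depth=1 redo_depth=0
After op 6 (delete): buf='fo' undo_depth=2 redo_depth=0
After op 7 (delete): buf='f' undo_depth=3 redo_depth=0
After op 8 (type): buf='ffoo' undo_depth=4 redo_depth=0
After op 9 (undo): buf='f' undo_depth=3 redo_depth=1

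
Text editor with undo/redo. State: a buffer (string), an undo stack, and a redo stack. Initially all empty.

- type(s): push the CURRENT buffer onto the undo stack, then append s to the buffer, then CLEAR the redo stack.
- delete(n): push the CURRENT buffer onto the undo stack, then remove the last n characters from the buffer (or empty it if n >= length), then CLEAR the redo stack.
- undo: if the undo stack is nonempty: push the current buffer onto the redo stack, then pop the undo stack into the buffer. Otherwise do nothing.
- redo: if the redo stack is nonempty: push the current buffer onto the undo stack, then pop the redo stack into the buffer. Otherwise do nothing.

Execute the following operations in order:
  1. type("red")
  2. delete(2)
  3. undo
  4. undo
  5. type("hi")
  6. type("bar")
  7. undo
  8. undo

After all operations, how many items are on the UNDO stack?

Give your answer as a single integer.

After op 1 (type): buf='red' undo_depth=1 redo_depth=0
After op 2 (delete): buf='r' undo_depth=2 redo_depth=0
After op 3 (undo): buf='red' undo_depth=1 redo_depth=1
After op 4 (undo): buf='(empty)' undo_depth=0 redo_depth=2
After op 5 (type): buf='hi' undo_depth=1 redo_depth=0
After op 6 (type): buf='hibar' undo_depth=2 redo_depth=0
After op 7 (undo): buf='hi' undo_depth=1 redo_depth=1
After op 8 (undo): buf='(empty)' undo_depth=0 redo_depth=2

Answer: 0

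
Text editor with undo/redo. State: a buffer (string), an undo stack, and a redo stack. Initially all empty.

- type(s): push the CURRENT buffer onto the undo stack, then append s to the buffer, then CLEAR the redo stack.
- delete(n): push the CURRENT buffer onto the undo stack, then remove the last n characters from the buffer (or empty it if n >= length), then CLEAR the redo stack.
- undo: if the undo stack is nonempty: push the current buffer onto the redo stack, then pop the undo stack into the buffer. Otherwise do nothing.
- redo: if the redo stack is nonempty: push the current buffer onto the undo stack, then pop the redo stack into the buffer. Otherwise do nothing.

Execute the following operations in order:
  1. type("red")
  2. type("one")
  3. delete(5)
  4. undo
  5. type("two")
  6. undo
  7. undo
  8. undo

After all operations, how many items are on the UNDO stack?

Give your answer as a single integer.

Answer: 0

Derivation:
After op 1 (type): buf='red' undo_depth=1 redo_depth=0
After op 2 (type): buf='redone' undo_depth=2 redo_depth=0
After op 3 (delete): buf='r' undo_depth=3 redo_depth=0
After op 4 (undo): buf='redone' undo_depth=2 redo_depth=1
After op 5 (type): buf='redonetwo' undo_depth=3 redo_depth=0
After op 6 (undo): buf='redone' undo_depth=2 redo_depth=1
After op 7 (undo): buf='red' undo_depth=1 redo_depth=2
After op 8 (undo): buf='(empty)' undo_depth=0 redo_depth=3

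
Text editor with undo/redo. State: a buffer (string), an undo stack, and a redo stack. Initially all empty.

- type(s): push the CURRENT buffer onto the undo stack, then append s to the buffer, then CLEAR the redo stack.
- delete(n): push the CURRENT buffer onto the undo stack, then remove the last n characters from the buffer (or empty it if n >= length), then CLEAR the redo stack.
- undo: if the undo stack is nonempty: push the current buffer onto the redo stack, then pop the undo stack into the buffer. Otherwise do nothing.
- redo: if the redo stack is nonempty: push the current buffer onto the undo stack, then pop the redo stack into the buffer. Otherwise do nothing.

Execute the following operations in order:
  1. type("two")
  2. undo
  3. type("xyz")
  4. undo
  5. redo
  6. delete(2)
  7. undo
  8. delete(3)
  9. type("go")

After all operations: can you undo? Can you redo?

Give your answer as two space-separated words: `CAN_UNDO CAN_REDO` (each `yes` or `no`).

Answer: yes no

Derivation:
After op 1 (type): buf='two' undo_depth=1 redo_depth=0
After op 2 (undo): buf='(empty)' undo_depth=0 redo_depth=1
After op 3 (type): buf='xyz' undo_depth=1 redo_depth=0
After op 4 (undo): buf='(empty)' undo_depth=0 redo_depth=1
After op 5 (redo): buf='xyz' undo_depth=1 redo_depth=0
After op 6 (delete): buf='x' undo_depth=2 redo_depth=0
After op 7 (undo): buf='xyz' undo_depth=1 redo_depth=1
After op 8 (delete): buf='(empty)' undo_depth=2 redo_depth=0
After op 9 (type): buf='go' undo_depth=3 redo_depth=0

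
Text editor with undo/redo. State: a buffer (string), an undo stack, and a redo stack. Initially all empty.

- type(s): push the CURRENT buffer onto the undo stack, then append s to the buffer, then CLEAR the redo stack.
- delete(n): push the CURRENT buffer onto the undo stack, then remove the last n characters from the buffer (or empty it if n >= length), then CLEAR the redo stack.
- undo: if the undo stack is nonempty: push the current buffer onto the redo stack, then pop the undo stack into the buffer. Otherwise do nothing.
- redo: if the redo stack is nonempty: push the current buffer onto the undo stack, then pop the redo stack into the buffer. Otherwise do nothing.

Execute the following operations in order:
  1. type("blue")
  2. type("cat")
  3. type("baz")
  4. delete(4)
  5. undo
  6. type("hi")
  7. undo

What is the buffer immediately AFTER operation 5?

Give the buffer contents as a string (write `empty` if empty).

After op 1 (type): buf='blue' undo_depth=1 redo_depth=0
After op 2 (type): buf='bluecat' undo_depth=2 redo_depth=0
After op 3 (type): buf='bluecatbaz' undo_depth=3 redo_depth=0
After op 4 (delete): buf='blueca' undo_depth=4 redo_depth=0
After op 5 (undo): buf='bluecatbaz' undo_depth=3 redo_depth=1

Answer: bluecatbaz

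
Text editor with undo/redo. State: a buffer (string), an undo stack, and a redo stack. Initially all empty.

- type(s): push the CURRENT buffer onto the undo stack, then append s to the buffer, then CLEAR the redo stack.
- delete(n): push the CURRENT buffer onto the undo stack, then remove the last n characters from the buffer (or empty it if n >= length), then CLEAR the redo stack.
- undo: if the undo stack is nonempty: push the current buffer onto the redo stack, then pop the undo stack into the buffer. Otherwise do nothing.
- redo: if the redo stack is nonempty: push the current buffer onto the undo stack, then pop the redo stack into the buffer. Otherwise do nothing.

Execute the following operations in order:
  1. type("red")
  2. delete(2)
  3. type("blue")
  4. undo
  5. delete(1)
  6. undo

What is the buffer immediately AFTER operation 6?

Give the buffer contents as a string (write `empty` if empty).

Answer: r

Derivation:
After op 1 (type): buf='red' undo_depth=1 redo_depth=0
After op 2 (delete): buf='r' undo_depth=2 redo_depth=0
After op 3 (type): buf='rblue' undo_depth=3 redo_depth=0
After op 4 (undo): buf='r' undo_depth=2 redo_depth=1
After op 5 (delete): buf='(empty)' undo_depth=3 redo_depth=0
After op 6 (undo): buf='r' undo_depth=2 redo_depth=1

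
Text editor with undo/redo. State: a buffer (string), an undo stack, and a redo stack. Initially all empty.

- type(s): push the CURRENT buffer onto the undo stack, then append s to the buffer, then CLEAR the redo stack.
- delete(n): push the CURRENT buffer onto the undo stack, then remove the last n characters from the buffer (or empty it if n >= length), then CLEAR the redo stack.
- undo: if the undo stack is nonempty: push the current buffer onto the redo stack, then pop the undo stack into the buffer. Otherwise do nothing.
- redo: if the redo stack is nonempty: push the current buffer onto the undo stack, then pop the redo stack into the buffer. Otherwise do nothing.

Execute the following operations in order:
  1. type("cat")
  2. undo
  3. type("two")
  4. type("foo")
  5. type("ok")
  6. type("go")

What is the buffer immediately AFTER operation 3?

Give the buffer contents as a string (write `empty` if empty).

After op 1 (type): buf='cat' undo_depth=1 redo_depth=0
After op 2 (undo): buf='(empty)' undo_depth=0 redo_depth=1
After op 3 (type): buf='two' undo_depth=1 redo_depth=0

Answer: two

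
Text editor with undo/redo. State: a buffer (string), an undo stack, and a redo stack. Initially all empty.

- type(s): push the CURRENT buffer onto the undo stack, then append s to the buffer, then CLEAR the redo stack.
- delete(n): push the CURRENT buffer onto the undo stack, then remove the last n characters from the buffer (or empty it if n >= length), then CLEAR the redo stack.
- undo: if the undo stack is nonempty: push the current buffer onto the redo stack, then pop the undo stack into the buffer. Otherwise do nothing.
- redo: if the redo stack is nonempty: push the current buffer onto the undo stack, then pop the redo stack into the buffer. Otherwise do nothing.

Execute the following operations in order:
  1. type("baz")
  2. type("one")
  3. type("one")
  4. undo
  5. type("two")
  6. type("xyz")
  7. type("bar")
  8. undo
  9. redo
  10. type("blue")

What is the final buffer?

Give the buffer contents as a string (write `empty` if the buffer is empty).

Answer: bazonetwoxyzbarblue

Derivation:
After op 1 (type): buf='baz' undo_depth=1 redo_depth=0
After op 2 (type): buf='bazone' undo_depth=2 redo_depth=0
After op 3 (type): buf='bazoneone' undo_depth=3 redo_depth=0
After op 4 (undo): buf='bazone' undo_depth=2 redo_depth=1
After op 5 (type): buf='bazonetwo' undo_depth=3 redo_depth=0
After op 6 (type): buf='bazonetwoxyz' undo_depth=4 redo_depth=0
After op 7 (type): buf='bazonetwoxyzbar' undo_depth=5 redo_depth=0
After op 8 (undo): buf='bazonetwoxyz' undo_depth=4 redo_depth=1
After op 9 (redo): buf='bazonetwoxyzbar' undo_depth=5 redo_depth=0
After op 10 (type): buf='bazonetwoxyzbarblue' undo_depth=6 redo_depth=0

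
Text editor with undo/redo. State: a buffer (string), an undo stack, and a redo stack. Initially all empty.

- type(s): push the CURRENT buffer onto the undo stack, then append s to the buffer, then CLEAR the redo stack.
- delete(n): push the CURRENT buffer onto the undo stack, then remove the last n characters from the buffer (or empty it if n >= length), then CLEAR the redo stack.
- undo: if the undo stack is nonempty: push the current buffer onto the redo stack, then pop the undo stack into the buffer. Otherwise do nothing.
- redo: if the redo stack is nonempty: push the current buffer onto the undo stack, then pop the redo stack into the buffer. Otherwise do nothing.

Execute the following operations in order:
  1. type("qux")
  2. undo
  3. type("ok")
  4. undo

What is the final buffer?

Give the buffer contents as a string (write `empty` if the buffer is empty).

After op 1 (type): buf='qux' undo_depth=1 redo_depth=0
After op 2 (undo): buf='(empty)' undo_depth=0 redo_depth=1
After op 3 (type): buf='ok' undo_depth=1 redo_depth=0
After op 4 (undo): buf='(empty)' undo_depth=0 redo_depth=1

Answer: empty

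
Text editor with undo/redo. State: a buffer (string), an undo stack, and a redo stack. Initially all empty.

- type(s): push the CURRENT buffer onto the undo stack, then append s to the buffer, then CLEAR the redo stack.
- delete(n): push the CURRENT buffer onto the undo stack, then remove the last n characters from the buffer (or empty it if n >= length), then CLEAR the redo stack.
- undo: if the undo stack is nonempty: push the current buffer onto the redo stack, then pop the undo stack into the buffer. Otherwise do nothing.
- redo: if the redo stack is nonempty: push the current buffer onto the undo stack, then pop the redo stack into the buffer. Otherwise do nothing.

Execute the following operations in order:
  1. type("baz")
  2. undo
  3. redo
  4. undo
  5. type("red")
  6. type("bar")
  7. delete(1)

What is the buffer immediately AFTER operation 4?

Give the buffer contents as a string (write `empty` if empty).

After op 1 (type): buf='baz' undo_depth=1 redo_depth=0
After op 2 (undo): buf='(empty)' undo_depth=0 redo_depth=1
After op 3 (redo): buf='baz' undo_depth=1 redo_depth=0
After op 4 (undo): buf='(empty)' undo_depth=0 redo_depth=1

Answer: empty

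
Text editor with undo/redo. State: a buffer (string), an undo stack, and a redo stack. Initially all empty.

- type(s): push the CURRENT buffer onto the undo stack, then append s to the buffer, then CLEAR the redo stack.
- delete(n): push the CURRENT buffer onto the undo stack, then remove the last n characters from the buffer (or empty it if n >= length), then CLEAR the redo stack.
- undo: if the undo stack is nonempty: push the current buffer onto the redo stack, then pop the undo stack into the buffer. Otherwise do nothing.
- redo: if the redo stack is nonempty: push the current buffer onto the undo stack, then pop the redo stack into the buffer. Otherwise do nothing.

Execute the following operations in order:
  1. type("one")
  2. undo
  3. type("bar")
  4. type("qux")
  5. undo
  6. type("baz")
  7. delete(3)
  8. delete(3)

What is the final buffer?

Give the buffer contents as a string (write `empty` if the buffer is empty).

After op 1 (type): buf='one' undo_depth=1 redo_depth=0
After op 2 (undo): buf='(empty)' undo_depth=0 redo_depth=1
After op 3 (type): buf='bar' undo_depth=1 redo_depth=0
After op 4 (type): buf='barqux' undo_depth=2 redo_depth=0
After op 5 (undo): buf='bar' undo_depth=1 redo_depth=1
After op 6 (type): buf='barbaz' undo_depth=2 redo_depth=0
After op 7 (delete): buf='bar' undo_depth=3 redo_depth=0
After op 8 (delete): buf='(empty)' undo_depth=4 redo_depth=0

Answer: empty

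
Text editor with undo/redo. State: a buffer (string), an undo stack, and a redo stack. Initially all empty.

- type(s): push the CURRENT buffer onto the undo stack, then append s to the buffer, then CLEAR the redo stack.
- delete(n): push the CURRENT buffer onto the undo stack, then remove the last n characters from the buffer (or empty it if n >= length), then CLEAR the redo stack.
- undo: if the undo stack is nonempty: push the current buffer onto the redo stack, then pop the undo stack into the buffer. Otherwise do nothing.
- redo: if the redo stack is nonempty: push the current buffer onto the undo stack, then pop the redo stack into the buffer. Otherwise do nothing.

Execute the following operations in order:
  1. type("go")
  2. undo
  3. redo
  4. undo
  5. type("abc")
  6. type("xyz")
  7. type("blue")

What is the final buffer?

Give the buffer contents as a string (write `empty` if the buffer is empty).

After op 1 (type): buf='go' undo_depth=1 redo_depth=0
After op 2 (undo): buf='(empty)' undo_depth=0 redo_depth=1
After op 3 (redo): buf='go' undo_depth=1 redo_depth=0
After op 4 (undo): buf='(empty)' undo_depth=0 redo_depth=1
After op 5 (type): buf='abc' undo_depth=1 redo_depth=0
After op 6 (type): buf='abcxyz' undo_depth=2 redo_depth=0
After op 7 (type): buf='abcxyzblue' undo_depth=3 redo_depth=0

Answer: abcxyzblue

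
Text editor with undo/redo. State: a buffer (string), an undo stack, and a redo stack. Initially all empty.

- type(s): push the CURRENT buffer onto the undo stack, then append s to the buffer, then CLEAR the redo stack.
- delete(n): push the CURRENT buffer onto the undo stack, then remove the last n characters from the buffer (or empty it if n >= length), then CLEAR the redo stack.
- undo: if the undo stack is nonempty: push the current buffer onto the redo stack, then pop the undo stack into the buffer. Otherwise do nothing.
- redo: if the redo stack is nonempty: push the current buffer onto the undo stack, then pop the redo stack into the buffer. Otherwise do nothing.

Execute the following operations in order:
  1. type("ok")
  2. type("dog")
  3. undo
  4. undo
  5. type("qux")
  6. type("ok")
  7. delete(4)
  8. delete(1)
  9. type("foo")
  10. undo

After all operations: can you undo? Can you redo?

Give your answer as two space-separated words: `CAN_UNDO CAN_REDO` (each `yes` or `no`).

After op 1 (type): buf='ok' undo_depth=1 redo_depth=0
After op 2 (type): buf='okdog' undo_depth=2 redo_depth=0
After op 3 (undo): buf='ok' undo_depth=1 redo_depth=1
After op 4 (undo): buf='(empty)' undo_depth=0 redo_depth=2
After op 5 (type): buf='qux' undo_depth=1 redo_depth=0
After op 6 (type): buf='quxok' undo_depth=2 redo_depth=0
After op 7 (delete): buf='q' undo_depth=3 redo_depth=0
After op 8 (delete): buf='(empty)' undo_depth=4 redo_depth=0
After op 9 (type): buf='foo' undo_depth=5 redo_depth=0
After op 10 (undo): buf='(empty)' undo_depth=4 redo_depth=1

Answer: yes yes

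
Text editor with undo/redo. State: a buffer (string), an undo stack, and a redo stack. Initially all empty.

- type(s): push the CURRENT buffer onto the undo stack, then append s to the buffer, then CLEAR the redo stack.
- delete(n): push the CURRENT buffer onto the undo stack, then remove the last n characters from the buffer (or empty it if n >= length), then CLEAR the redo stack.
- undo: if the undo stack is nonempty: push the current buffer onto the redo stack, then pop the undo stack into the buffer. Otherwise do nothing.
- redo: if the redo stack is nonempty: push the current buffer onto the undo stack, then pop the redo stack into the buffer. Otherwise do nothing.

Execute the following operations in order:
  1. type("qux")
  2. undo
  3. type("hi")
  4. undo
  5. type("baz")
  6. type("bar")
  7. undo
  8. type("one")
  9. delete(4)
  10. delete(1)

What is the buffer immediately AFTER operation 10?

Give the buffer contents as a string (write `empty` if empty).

Answer: b

Derivation:
After op 1 (type): buf='qux' undo_depth=1 redo_depth=0
After op 2 (undo): buf='(empty)' undo_depth=0 redo_depth=1
After op 3 (type): buf='hi' undo_depth=1 redo_depth=0
After op 4 (undo): buf='(empty)' undo_depth=0 redo_depth=1
After op 5 (type): buf='baz' undo_depth=1 redo_depth=0
After op 6 (type): buf='bazbar' undo_depth=2 redo_depth=0
After op 7 (undo): buf='baz' undo_depth=1 redo_depth=1
After op 8 (type): buf='bazone' undo_depth=2 redo_depth=0
After op 9 (delete): buf='ba' undo_depth=3 redo_depth=0
After op 10 (delete): buf='b' undo_depth=4 redo_depth=0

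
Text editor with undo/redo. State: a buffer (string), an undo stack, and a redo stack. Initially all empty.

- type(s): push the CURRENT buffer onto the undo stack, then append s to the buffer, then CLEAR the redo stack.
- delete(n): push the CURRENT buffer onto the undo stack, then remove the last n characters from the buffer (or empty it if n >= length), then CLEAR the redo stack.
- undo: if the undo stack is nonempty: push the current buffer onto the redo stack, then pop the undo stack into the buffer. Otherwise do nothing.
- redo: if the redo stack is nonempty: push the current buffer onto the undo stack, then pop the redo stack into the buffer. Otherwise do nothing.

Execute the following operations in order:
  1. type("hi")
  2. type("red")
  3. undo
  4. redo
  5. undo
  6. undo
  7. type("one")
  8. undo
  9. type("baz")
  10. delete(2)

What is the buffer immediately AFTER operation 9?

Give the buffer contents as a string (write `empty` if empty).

After op 1 (type): buf='hi' undo_depth=1 redo_depth=0
After op 2 (type): buf='hired' undo_depth=2 redo_depth=0
After op 3 (undo): buf='hi' undo_depth=1 redo_depth=1
After op 4 (redo): buf='hired' undo_depth=2 redo_depth=0
After op 5 (undo): buf='hi' undo_depth=1 redo_depth=1
After op 6 (undo): buf='(empty)' undo_depth=0 redo_depth=2
After op 7 (type): buf='one' undo_depth=1 redo_depth=0
After op 8 (undo): buf='(empty)' undo_depth=0 redo_depth=1
After op 9 (type): buf='baz' undo_depth=1 redo_depth=0

Answer: baz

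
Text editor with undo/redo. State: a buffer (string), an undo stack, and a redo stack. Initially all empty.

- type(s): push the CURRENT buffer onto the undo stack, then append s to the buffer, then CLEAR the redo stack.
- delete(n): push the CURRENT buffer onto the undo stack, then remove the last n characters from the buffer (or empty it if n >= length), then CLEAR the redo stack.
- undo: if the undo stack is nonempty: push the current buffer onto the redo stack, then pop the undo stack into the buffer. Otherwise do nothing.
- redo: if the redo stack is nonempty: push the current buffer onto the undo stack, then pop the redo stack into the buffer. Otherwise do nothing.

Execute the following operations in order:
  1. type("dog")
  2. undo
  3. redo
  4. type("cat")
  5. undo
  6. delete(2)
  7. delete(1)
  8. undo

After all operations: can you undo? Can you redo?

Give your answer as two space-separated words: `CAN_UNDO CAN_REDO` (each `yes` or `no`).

After op 1 (type): buf='dog' undo_depth=1 redo_depth=0
After op 2 (undo): buf='(empty)' undo_depth=0 redo_depth=1
After op 3 (redo): buf='dog' undo_depth=1 redo_depth=0
After op 4 (type): buf='dogcat' undo_depth=2 redo_depth=0
After op 5 (undo): buf='dog' undo_depth=1 redo_depth=1
After op 6 (delete): buf='d' undo_depth=2 redo_depth=0
After op 7 (delete): buf='(empty)' undo_depth=3 redo_depth=0
After op 8 (undo): buf='d' undo_depth=2 redo_depth=1

Answer: yes yes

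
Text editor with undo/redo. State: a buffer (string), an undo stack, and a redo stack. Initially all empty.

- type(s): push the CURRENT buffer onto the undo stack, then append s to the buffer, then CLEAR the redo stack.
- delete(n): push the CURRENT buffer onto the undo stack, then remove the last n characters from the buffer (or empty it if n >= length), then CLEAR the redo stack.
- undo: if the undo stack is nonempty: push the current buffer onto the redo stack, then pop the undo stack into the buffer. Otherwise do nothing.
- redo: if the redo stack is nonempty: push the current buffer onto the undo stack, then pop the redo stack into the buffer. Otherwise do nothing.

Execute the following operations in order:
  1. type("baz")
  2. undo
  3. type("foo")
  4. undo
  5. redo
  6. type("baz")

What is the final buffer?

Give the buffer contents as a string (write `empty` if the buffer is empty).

After op 1 (type): buf='baz' undo_depth=1 redo_depth=0
After op 2 (undo): buf='(empty)' undo_depth=0 redo_depth=1
After op 3 (type): buf='foo' undo_depth=1 redo_depth=0
After op 4 (undo): buf='(empty)' undo_depth=0 redo_depth=1
After op 5 (redo): buf='foo' undo_depth=1 redo_depth=0
After op 6 (type): buf='foobaz' undo_depth=2 redo_depth=0

Answer: foobaz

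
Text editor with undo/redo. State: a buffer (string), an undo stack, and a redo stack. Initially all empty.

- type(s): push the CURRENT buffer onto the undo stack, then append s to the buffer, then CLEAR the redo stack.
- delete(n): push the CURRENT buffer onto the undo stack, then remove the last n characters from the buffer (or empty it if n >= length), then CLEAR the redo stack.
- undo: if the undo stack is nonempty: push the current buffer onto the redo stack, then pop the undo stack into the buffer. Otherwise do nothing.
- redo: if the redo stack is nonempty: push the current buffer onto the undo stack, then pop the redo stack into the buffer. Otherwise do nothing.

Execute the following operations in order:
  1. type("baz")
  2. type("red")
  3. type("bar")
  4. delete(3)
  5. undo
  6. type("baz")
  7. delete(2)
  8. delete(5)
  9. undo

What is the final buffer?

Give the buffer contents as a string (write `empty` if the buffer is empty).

After op 1 (type): buf='baz' undo_depth=1 redo_depth=0
After op 2 (type): buf='bazred' undo_depth=2 redo_depth=0
After op 3 (type): buf='bazredbar' undo_depth=3 redo_depth=0
After op 4 (delete): buf='bazred' undo_depth=4 redo_depth=0
After op 5 (undo): buf='bazredbar' undo_depth=3 redo_depth=1
After op 6 (type): buf='bazredbarbaz' undo_depth=4 redo_depth=0
After op 7 (delete): buf='bazredbarb' undo_depth=5 redo_depth=0
After op 8 (delete): buf='bazre' undo_depth=6 redo_depth=0
After op 9 (undo): buf='bazredbarb' undo_depth=5 redo_depth=1

Answer: bazredbarb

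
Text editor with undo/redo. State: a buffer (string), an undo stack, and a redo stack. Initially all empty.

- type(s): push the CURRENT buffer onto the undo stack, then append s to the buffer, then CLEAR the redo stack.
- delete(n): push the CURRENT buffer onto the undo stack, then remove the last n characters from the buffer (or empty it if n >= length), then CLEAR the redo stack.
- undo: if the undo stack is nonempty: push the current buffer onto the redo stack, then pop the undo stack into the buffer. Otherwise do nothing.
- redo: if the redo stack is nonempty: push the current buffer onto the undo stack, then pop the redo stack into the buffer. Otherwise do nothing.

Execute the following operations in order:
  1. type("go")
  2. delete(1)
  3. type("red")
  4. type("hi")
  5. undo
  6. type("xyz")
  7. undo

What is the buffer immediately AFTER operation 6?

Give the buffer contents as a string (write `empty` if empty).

After op 1 (type): buf='go' undo_depth=1 redo_depth=0
After op 2 (delete): buf='g' undo_depth=2 redo_depth=0
After op 3 (type): buf='gred' undo_depth=3 redo_depth=0
After op 4 (type): buf='gredhi' undo_depth=4 redo_depth=0
After op 5 (undo): buf='gred' undo_depth=3 redo_depth=1
After op 6 (type): buf='gredxyz' undo_depth=4 redo_depth=0

Answer: gredxyz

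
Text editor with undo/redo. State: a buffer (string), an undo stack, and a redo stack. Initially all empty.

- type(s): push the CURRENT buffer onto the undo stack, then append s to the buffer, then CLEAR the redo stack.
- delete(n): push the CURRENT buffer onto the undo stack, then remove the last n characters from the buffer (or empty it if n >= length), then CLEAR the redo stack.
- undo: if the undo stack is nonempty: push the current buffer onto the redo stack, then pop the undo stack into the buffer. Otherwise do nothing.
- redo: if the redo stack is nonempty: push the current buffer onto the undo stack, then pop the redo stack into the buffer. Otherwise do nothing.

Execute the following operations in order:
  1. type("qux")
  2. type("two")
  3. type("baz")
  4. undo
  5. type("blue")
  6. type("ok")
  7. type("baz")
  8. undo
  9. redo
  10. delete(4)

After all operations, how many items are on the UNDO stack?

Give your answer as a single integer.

Answer: 6

Derivation:
After op 1 (type): buf='qux' undo_depth=1 redo_depth=0
After op 2 (type): buf='quxtwo' undo_depth=2 redo_depth=0
After op 3 (type): buf='quxtwobaz' undo_depth=3 redo_depth=0
After op 4 (undo): buf='quxtwo' undo_depth=2 redo_depth=1
After op 5 (type): buf='quxtwoblue' undo_depth=3 redo_depth=0
After op 6 (type): buf='quxtwoblueok' undo_depth=4 redo_depth=0
After op 7 (type): buf='quxtwoblueokbaz' undo_depth=5 redo_depth=0
After op 8 (undo): buf='quxtwoblueok' undo_depth=4 redo_depth=1
After op 9 (redo): buf='quxtwoblueokbaz' undo_depth=5 redo_depth=0
After op 10 (delete): buf='quxtwoblueo' undo_depth=6 redo_depth=0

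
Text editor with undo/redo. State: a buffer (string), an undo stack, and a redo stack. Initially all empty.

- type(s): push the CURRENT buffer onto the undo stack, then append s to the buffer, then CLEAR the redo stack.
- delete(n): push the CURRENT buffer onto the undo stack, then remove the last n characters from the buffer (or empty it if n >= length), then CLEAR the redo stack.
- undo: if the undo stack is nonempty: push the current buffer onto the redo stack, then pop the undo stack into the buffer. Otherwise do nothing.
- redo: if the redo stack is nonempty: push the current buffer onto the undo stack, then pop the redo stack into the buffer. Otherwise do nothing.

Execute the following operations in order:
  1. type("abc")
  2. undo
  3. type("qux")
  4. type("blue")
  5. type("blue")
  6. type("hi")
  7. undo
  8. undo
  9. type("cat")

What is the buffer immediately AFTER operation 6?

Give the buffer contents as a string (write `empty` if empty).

Answer: quxbluebluehi

Derivation:
After op 1 (type): buf='abc' undo_depth=1 redo_depth=0
After op 2 (undo): buf='(empty)' undo_depth=0 redo_depth=1
After op 3 (type): buf='qux' undo_depth=1 redo_depth=0
After op 4 (type): buf='quxblue' undo_depth=2 redo_depth=0
After op 5 (type): buf='quxblueblue' undo_depth=3 redo_depth=0
After op 6 (type): buf='quxbluebluehi' undo_depth=4 redo_depth=0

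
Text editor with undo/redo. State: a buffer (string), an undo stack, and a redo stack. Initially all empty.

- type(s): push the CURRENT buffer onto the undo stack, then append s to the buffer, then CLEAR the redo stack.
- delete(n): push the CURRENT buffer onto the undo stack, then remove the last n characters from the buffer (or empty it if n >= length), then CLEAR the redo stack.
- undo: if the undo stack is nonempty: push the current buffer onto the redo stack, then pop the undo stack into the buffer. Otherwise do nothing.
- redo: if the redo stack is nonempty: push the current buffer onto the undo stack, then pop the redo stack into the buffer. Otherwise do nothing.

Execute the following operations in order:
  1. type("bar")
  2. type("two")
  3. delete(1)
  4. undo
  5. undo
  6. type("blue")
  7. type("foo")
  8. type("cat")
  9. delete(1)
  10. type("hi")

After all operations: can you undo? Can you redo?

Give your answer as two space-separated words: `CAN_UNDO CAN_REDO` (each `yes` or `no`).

After op 1 (type): buf='bar' undo_depth=1 redo_depth=0
After op 2 (type): buf='bartwo' undo_depth=2 redo_depth=0
After op 3 (delete): buf='bartw' undo_depth=3 redo_depth=0
After op 4 (undo): buf='bartwo' undo_depth=2 redo_depth=1
After op 5 (undo): buf='bar' undo_depth=1 redo_depth=2
After op 6 (type): buf='barblue' undo_depth=2 redo_depth=0
After op 7 (type): buf='barbluefoo' undo_depth=3 redo_depth=0
After op 8 (type): buf='barbluefoocat' undo_depth=4 redo_depth=0
After op 9 (delete): buf='barbluefooca' undo_depth=5 redo_depth=0
After op 10 (type): buf='barbluefoocahi' undo_depth=6 redo_depth=0

Answer: yes no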